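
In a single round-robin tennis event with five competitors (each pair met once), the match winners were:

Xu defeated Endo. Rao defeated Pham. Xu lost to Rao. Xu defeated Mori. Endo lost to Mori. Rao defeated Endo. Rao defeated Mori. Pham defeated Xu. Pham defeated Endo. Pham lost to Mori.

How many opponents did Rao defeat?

4

Rao's results: beat Pham, Endo, Mori, Xu; lost to no one.
That is 4 wins.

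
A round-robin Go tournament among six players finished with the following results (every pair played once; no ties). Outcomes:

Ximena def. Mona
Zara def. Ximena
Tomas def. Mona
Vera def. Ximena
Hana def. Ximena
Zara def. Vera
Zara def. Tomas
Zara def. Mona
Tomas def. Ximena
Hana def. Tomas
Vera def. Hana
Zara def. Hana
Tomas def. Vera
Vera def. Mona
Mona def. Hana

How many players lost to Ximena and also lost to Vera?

1

Ximena beat: Mona.
Vera beat: Ximena, Mona, Hana.
Both beat: Mona — 1.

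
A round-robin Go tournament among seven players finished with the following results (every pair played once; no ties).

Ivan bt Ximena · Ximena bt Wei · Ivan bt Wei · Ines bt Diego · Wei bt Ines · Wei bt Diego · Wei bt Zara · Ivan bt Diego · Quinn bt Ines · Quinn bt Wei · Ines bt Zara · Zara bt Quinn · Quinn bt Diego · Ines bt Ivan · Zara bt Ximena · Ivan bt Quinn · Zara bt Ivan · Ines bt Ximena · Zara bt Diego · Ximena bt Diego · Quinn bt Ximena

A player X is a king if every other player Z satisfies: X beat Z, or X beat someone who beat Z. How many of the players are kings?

5

Zara reaches everyone (king).
Wei reaches everyone (king).
Diego cannot reach Zara, Wei, Ximena, Ines, Quinn, Ivan in two steps.
Ximena cannot reach Quinn, Ivan in two steps.
Ines reaches everyone (king).
Quinn reaches everyone (king).
Ivan reaches everyone (king).
Kings: Zara, Wei, Ines, Quinn, Ivan — 5.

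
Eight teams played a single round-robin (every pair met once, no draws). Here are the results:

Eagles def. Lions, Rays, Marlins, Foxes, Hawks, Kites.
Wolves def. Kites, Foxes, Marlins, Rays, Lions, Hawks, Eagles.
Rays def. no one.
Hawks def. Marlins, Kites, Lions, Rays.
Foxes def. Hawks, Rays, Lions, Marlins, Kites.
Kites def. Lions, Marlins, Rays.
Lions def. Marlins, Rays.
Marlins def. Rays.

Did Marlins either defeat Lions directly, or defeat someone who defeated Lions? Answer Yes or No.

Marlins did not beat Lions directly.
Marlins beat Rays, but each of them lost to Lions. No two-step path.

No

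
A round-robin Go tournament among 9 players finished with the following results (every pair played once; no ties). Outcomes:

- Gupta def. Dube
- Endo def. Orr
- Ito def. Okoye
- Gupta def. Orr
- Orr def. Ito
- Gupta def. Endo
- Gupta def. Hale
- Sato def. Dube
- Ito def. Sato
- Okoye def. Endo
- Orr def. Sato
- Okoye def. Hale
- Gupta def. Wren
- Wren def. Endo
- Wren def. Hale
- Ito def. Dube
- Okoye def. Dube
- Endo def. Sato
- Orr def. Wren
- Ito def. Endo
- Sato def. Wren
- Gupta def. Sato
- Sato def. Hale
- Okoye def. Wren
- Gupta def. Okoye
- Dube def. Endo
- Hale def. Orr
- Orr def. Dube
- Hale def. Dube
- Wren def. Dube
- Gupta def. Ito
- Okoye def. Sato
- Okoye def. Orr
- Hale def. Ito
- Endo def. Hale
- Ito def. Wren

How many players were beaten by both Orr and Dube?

0

Orr beat: Sato, Ito, Wren, Dube.
Dube beat: Endo.
No one was beaten by both.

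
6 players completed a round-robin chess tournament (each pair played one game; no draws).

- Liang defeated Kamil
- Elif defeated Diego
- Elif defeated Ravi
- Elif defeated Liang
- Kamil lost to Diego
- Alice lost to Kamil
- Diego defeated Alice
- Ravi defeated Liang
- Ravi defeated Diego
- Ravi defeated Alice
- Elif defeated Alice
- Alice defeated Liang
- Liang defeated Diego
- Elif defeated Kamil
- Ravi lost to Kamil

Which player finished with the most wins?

Win totals: Alice 1, Ravi 3, Kamil 2, Diego 2, Elif 5, Liang 2.
Elif leads with 5 wins (next highest: 3).

Elif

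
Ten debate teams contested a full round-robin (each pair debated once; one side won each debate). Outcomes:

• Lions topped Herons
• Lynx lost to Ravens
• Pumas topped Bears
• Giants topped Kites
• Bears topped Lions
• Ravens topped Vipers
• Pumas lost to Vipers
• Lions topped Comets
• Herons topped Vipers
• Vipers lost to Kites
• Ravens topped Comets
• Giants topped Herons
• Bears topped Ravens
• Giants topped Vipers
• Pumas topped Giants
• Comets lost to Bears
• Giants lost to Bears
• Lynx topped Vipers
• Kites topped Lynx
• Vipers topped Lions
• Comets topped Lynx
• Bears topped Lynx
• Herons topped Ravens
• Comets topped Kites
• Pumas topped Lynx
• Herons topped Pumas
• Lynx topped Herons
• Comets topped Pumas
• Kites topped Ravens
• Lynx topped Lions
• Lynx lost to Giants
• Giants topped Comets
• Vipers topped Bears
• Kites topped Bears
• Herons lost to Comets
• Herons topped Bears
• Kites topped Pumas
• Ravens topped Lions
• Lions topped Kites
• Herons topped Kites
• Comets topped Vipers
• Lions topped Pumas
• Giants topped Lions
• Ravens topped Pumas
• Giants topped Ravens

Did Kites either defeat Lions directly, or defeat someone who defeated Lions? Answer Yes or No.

Kites did not beat Lions directly.
Kites beat Ravens, Bears, Pumas, Vipers, Lynx. Of those, Ravens beat Lions.

Yes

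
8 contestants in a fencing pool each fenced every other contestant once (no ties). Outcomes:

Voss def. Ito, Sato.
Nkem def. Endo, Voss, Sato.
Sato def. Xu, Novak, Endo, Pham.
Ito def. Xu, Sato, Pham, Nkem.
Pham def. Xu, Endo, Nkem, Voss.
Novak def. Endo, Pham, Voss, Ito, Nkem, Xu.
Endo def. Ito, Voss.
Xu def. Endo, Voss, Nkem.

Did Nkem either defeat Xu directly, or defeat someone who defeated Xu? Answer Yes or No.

Yes

Nkem did not beat Xu directly.
Nkem beat Sato, Voss, Endo. Of those, Sato beat Xu.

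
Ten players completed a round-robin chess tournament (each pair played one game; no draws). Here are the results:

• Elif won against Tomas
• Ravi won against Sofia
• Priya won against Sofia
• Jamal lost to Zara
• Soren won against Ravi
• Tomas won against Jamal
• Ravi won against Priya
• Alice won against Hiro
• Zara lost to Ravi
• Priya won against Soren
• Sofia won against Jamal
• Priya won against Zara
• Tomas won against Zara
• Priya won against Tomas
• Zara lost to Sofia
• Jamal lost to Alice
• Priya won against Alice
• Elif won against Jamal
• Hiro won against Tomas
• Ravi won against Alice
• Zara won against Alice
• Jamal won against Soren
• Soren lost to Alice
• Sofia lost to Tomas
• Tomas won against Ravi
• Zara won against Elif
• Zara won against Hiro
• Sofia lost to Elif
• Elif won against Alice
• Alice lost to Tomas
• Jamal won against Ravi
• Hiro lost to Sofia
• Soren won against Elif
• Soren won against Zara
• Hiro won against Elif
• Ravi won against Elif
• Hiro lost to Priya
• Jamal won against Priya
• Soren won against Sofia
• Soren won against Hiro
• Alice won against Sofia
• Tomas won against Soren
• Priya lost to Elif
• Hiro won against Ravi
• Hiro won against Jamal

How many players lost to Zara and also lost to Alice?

2

Zara beat: Alice, Elif, Hiro, Jamal.
Alice beat: Soren, Sofia, Hiro, Jamal.
Both beat: Hiro, Jamal — 2.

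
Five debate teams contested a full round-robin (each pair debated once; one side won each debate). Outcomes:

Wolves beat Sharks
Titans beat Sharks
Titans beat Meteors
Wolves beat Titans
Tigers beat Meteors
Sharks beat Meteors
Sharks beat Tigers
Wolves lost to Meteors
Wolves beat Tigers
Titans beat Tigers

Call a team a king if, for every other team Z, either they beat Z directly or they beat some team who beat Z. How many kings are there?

3

Wolves reaches everyone (king).
Tigers cannot reach Titans, Sharks in two steps.
Titans reaches everyone (king).
Meteors reaches everyone (king).
Sharks cannot reach Titans in two steps.
Kings: Wolves, Titans, Meteors — 3.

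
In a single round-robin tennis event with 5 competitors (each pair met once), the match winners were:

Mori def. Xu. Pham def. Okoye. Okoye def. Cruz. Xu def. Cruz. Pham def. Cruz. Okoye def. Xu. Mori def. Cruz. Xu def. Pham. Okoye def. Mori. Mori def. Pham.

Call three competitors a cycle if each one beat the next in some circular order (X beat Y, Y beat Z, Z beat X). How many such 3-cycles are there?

2

Of the C(5,3) = 10 triples, the cyclic ones are: {Xu, Pham, Okoye}; {Pham, Okoye, Mori}.
That is 2.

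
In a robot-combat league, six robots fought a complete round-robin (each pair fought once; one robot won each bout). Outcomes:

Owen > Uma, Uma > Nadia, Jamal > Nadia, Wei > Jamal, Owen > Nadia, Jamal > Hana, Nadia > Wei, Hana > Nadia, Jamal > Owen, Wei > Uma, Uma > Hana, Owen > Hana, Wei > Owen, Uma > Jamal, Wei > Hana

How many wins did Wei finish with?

Wei's results: beat Jamal, Hana, Uma, Owen; lost to Nadia.
That is 4 wins.

4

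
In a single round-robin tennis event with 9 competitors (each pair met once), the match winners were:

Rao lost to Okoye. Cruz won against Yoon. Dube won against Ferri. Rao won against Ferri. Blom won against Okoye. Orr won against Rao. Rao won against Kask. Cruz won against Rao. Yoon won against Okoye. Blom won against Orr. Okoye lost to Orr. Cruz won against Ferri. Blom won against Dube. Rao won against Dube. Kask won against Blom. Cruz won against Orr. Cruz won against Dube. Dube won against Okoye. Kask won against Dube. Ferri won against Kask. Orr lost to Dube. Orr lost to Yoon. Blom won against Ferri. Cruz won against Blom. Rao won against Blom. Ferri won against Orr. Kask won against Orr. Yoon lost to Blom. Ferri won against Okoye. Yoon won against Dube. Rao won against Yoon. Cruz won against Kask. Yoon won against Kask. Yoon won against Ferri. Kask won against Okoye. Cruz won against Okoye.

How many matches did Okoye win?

1

Okoye's results: beat Rao; lost to Cruz, Kask, Ferri, Orr, Dube, Yoon, Blom.
That is 1 win.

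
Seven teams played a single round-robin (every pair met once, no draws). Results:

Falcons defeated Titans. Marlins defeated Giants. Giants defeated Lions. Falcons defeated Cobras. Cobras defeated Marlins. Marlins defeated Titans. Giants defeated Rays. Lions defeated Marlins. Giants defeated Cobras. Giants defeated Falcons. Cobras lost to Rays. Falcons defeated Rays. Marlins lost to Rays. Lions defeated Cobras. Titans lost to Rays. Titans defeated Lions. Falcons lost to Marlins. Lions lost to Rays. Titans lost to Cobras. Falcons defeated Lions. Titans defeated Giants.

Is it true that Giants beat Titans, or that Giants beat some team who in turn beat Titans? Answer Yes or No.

Giants did not beat Titans directly.
Giants beat Lions, Falcons, Cobras, Rays. Of those, Falcons beat Titans.

Yes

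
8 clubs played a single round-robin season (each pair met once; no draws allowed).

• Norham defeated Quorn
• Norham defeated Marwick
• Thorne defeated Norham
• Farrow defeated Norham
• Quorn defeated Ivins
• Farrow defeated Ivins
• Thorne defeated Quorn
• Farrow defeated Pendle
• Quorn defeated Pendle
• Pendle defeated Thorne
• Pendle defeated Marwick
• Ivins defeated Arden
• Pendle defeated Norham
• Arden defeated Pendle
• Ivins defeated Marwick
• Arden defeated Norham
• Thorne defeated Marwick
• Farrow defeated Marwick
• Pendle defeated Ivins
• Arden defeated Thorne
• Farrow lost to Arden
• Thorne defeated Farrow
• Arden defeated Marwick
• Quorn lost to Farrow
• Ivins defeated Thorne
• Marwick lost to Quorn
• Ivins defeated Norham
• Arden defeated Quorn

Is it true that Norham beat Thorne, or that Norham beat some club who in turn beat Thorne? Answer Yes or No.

Norham did not beat Thorne directly.
Norham beat Quorn, Marwick, but each of them lost to Thorne. No two-step path.

No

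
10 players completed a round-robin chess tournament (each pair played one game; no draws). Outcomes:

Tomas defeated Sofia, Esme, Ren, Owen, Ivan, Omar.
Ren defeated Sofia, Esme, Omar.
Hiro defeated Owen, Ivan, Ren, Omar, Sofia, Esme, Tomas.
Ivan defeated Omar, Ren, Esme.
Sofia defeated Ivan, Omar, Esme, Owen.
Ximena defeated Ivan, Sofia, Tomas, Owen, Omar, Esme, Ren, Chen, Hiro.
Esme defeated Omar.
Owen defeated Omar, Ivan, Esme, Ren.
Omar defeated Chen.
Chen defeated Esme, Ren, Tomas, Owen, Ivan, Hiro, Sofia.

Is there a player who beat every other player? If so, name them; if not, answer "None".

Ximena has 9 wins out of 9 opponents — a perfect record.

Ximena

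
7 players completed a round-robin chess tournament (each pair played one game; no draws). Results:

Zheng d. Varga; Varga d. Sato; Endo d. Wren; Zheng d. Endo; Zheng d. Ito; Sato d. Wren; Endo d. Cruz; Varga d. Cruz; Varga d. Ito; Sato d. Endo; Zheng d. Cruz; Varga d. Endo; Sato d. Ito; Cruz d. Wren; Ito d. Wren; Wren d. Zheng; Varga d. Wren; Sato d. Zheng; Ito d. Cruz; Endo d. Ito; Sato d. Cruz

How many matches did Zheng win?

4

Zheng's results: beat Cruz, Varga, Endo, Ito; lost to Sato, Wren.
That is 4 wins.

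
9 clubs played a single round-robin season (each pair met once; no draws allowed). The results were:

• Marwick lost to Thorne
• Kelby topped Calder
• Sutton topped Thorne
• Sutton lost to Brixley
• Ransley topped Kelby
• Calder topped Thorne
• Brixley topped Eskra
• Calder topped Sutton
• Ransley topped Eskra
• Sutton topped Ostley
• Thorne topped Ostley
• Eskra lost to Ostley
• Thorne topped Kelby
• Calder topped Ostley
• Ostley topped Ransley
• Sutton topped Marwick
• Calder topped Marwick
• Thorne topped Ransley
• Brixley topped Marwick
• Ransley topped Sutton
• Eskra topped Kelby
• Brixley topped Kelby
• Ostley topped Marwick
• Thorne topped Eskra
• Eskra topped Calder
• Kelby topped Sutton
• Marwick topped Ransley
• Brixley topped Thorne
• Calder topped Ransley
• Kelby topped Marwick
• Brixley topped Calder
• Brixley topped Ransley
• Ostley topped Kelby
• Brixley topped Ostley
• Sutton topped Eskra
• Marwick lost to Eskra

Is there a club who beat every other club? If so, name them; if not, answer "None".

Brixley

Brixley has 8 wins out of 8 opponents — a perfect record.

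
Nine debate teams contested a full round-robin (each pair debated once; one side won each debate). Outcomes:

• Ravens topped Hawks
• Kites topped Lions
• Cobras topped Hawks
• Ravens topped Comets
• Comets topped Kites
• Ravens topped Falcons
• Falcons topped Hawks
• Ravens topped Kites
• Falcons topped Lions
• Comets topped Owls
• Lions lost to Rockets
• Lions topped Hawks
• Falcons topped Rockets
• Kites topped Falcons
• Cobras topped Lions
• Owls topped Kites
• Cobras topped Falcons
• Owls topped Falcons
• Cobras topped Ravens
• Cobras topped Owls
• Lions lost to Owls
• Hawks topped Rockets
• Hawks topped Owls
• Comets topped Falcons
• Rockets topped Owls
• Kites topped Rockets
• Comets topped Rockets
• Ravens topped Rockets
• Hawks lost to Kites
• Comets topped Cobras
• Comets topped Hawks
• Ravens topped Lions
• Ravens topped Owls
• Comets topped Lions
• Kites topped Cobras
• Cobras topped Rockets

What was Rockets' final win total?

2

Rockets' results: beat Owls, Lions; lost to Ravens, Cobras, Hawks, Comets, Kites, Falcons.
That is 2 wins.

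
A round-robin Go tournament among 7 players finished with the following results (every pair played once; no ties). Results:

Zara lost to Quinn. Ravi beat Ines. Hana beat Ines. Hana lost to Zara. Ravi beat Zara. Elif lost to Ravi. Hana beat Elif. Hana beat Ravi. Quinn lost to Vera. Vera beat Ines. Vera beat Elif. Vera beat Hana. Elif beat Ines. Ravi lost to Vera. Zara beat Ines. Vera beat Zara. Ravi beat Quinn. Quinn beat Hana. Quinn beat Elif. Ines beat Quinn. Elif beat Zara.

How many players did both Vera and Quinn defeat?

3

Vera beat: Quinn, Hana, Elif, Zara, Ravi, Ines.
Quinn beat: Hana, Elif, Zara.
Both beat: Hana, Elif, Zara — 3.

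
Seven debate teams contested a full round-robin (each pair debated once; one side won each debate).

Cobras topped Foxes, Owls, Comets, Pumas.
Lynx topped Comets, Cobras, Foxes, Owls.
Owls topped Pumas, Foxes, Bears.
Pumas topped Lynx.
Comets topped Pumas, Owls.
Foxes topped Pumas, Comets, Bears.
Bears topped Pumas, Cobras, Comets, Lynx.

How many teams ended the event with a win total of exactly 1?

1

Win totals: Owls 3, Comets 2, Pumas 1, Bears 4, Lynx 4, Cobras 4, Foxes 3.
Exactly 1: Pumas — 1 team.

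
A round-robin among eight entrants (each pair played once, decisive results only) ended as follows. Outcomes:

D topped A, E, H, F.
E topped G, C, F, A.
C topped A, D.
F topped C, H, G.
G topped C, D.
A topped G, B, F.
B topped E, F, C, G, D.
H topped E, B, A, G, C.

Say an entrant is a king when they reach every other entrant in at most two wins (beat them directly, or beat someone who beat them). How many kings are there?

A reaches everyone (king).
B reaches everyone (king).
C reaches everyone (king).
D reaches everyone (king).
E reaches everyone (king).
F reaches everyone (king).
G cannot reach B in two steps.
H reaches everyone (king).
Kings: A, B, C, D, E, F, H — 7.

7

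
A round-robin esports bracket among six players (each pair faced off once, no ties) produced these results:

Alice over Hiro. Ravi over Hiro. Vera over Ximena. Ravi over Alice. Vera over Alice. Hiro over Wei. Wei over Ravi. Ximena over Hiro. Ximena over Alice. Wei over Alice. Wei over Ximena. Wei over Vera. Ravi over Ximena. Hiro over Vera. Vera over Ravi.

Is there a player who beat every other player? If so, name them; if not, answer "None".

Highest win total is Wei with 4 (out of 5 possible).
Wei lost to Hiro, so no player went undefeated.

None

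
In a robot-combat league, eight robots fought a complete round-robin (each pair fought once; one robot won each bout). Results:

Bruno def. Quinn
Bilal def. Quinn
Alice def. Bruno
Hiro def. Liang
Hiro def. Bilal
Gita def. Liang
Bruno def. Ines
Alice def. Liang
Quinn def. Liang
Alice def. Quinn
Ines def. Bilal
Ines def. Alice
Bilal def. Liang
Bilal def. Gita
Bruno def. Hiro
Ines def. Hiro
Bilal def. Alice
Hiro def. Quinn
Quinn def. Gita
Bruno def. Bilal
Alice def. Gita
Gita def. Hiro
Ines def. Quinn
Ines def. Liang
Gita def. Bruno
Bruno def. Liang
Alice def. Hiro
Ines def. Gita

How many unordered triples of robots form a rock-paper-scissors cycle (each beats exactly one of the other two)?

Win totals: Liang 0, Bruno 5, Alice 5, Quinn 2, Ines 6, Hiro 3, Bilal 4, Gita 3.
A robot with w wins dominates both others in C(w,2) triples; summing gives 0 + 10 + 10 + 1 + 15 + 3 + 6 + 3 = 48 transitive triples.
Total triples C(8,3) = 56, so cyclic triples = 56 − 48 = 8.

8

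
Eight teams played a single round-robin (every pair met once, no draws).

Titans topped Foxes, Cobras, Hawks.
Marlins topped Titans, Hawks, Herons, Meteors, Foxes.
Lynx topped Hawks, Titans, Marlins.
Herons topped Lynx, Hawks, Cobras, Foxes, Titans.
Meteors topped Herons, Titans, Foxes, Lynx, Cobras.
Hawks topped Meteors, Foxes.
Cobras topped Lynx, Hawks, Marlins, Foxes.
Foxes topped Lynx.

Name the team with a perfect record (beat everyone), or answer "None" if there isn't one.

None

Highest win total is Meteors with 5 (out of 7 possible).
Meteors lost to Hawks, Marlins, so no team went undefeated.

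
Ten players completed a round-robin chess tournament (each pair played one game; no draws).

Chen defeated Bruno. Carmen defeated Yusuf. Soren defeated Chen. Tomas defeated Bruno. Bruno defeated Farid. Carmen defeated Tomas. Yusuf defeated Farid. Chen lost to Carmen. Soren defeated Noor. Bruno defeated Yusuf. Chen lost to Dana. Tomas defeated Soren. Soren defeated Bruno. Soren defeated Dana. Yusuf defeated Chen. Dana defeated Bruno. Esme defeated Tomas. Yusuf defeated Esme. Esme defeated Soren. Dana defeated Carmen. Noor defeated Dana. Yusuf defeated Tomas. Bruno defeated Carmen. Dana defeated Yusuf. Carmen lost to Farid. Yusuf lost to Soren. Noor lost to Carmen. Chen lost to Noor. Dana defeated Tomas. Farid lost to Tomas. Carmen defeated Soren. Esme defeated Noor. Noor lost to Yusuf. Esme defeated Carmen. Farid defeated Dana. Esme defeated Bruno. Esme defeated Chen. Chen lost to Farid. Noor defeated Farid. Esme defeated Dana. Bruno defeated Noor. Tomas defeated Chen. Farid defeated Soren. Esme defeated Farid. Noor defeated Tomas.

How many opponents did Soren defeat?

Soren's results: beat Noor, Chen, Yusuf, Bruno, Dana; lost to Tomas, Esme, Farid, Carmen.
That is 5 wins.

5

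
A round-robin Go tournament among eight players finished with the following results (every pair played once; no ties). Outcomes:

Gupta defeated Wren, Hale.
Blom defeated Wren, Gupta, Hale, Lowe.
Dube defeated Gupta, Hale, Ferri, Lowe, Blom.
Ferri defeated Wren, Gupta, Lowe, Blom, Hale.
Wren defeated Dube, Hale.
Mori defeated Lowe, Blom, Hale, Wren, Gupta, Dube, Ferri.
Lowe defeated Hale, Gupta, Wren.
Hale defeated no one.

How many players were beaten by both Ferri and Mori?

5

Ferri beat: Gupta, Hale, Wren, Blom, Lowe.
Mori beat: Gupta, Hale, Wren, Blom, Dube, Lowe, Ferri.
Both beat: Gupta, Hale, Wren, Blom, Lowe — 5.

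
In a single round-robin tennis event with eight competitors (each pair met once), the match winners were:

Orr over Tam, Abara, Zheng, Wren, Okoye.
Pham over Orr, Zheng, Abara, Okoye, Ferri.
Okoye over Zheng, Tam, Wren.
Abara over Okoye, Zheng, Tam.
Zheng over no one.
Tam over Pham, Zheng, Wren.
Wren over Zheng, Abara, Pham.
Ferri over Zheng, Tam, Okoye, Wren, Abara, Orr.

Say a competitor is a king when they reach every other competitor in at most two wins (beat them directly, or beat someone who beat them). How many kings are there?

4

Ferri reaches everyone (king).
Wren reaches everyone (king).
Okoye cannot reach Ferri, Orr in two steps.
Zheng cannot reach Ferri, Wren, Okoye, Orr, Pham, Abara, Tam in two steps.
Orr cannot reach Ferri in two steps.
Pham reaches everyone (king).
Abara cannot reach Ferri, Orr in two steps.
Tam reaches everyone (king).
Kings: Ferri, Wren, Pham, Tam — 4.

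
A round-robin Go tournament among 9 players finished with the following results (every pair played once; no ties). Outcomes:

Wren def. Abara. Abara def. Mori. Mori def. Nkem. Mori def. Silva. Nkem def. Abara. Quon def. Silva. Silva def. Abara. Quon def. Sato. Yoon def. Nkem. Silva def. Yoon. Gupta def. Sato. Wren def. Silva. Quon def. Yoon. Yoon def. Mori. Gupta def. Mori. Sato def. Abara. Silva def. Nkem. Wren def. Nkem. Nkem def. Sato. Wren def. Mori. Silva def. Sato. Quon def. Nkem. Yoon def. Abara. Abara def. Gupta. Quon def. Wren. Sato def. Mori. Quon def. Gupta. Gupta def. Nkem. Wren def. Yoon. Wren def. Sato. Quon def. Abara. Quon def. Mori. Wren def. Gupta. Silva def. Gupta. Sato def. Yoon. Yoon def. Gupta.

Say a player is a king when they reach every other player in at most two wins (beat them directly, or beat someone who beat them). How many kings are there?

1

Yoon cannot reach Quon, Wren in two steps.
Quon reaches everyone (king).
Nkem cannot reach Quon, Wren, Silva in two steps.
Wren cannot reach Quon in two steps.
Silva cannot reach Quon, Wren in two steps.
Gupta cannot reach Quon, Wren in two steps.
Sato cannot reach Quon, Wren in two steps.
Abara cannot reach Yoon, Quon, Wren in two steps.
Mori cannot reach Quon, Wren in two steps.
Kings: Quon — 1.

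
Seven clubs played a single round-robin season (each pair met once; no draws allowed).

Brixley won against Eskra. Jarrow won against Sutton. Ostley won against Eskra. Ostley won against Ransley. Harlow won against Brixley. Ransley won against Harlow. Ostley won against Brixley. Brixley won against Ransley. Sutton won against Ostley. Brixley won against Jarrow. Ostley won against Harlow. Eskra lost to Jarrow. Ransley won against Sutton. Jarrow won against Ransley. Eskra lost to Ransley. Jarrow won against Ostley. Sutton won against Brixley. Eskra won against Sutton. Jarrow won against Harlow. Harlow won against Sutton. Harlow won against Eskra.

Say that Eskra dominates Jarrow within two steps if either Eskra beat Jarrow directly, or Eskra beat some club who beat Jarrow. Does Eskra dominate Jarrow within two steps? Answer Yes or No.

Eskra did not beat Jarrow directly.
Eskra beat Sutton, but each of them lost to Jarrow. No two-step path.

No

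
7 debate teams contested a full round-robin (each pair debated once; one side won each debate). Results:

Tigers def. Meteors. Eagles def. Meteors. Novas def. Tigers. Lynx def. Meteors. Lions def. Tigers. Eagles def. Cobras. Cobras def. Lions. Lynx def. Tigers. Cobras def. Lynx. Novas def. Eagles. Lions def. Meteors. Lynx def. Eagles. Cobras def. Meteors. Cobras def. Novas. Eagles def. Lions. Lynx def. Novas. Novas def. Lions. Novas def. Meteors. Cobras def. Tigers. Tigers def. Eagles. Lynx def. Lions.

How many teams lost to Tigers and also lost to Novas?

2

Tigers beat: Meteors, Eagles.
Novas beat: Meteors, Eagles, Tigers, Lions.
Both beat: Meteors, Eagles — 2.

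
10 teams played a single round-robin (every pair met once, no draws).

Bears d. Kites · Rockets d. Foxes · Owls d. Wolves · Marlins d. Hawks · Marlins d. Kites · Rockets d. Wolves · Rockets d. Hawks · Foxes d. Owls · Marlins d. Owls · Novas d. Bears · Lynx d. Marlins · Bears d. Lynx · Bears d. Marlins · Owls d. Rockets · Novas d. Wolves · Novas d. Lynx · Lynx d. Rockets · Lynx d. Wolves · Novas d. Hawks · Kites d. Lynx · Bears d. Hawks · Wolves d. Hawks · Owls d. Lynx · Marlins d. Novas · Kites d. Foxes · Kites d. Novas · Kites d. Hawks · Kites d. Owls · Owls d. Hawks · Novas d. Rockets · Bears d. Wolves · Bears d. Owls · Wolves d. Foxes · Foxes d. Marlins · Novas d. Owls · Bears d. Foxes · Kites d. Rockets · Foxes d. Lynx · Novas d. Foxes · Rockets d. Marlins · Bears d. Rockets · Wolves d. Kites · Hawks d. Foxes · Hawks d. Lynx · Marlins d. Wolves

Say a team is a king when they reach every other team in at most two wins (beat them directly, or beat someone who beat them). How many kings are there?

4

Owls cannot reach Bears, Novas in two steps.
Bears reaches everyone (king).
Marlins reaches everyone (king).
Lynx cannot reach Bears in two steps.
Novas reaches everyone (king).
Hawks cannot reach Bears, Novas, Kites in two steps.
Wolves cannot reach Bears in two steps.
Rockets cannot reach Bears in two steps.
Kites reaches everyone (king).
Foxes cannot reach Bears in two steps.
Kings: Bears, Marlins, Novas, Kites — 4.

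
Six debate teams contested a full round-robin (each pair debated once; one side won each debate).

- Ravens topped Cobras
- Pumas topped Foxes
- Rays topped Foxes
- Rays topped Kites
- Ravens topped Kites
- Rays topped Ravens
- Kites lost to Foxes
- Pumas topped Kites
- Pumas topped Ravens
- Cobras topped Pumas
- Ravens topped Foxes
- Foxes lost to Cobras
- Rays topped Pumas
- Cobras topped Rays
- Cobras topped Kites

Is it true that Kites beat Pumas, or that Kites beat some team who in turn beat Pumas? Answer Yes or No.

Kites did not beat Pumas directly.
Kites beat no one, so there is no intermediate team.

No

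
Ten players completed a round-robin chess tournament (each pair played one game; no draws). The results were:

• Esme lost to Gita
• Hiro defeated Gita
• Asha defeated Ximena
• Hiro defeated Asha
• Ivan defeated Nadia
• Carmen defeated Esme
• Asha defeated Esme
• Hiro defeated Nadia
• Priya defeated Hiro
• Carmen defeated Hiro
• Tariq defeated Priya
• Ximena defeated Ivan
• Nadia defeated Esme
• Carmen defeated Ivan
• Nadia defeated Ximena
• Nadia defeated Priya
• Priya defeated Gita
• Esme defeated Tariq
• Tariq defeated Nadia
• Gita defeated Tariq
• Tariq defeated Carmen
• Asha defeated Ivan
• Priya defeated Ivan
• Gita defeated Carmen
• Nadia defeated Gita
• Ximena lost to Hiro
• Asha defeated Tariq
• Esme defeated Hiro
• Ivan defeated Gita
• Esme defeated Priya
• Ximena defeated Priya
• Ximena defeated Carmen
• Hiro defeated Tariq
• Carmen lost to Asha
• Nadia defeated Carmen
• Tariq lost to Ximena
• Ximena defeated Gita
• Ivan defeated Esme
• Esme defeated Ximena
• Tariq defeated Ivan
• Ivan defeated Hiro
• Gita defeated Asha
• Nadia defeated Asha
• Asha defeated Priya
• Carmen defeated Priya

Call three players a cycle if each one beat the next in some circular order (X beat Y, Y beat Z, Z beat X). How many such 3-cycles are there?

37

Win totals: Ivan 4, Asha 6, Ximena 5, Esme 4, Carmen 4, Gita 4, Priya 3, Nadia 6, Hiro 5, Tariq 4.
A player with w wins dominates both others in C(w,2) triples; summing gives 6 + 15 + 10 + 6 + 6 + 6 + 3 + 15 + 10 + 6 = 83 transitive triples.
Total triples C(10,3) = 120, so cyclic triples = 120 − 83 = 37.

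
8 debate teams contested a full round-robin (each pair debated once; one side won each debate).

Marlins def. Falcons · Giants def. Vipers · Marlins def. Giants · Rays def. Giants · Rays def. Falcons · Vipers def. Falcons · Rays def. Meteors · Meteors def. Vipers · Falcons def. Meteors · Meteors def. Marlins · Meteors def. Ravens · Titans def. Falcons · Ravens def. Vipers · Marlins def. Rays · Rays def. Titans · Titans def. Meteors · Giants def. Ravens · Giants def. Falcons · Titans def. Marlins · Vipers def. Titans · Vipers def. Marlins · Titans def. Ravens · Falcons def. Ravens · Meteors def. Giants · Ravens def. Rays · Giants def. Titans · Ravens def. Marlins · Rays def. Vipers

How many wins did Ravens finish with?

Ravens' results: beat Marlins, Vipers, Rays; lost to Meteors, Giants, Titans, Falcons.
That is 3 wins.

3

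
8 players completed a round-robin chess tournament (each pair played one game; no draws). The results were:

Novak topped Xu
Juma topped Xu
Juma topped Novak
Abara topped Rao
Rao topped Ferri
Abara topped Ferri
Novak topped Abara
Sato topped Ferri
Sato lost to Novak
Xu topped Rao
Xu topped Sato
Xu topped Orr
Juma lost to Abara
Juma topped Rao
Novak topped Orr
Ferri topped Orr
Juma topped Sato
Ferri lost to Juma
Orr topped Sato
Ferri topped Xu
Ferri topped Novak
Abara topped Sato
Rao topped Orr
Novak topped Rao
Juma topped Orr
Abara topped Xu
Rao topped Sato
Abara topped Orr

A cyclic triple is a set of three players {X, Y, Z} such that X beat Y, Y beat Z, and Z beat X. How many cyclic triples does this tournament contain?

7

Win totals: Novak 5, Juma 6, Xu 3, Ferri 3, Abara 6, Orr 1, Rao 3, Sato 1.
A player with w wins dominates both others in C(w,2) triples; summing gives 10 + 15 + 3 + 3 + 15 + 0 + 3 + 0 = 49 transitive triples.
Total triples C(8,3) = 56, so cyclic triples = 56 − 49 = 7.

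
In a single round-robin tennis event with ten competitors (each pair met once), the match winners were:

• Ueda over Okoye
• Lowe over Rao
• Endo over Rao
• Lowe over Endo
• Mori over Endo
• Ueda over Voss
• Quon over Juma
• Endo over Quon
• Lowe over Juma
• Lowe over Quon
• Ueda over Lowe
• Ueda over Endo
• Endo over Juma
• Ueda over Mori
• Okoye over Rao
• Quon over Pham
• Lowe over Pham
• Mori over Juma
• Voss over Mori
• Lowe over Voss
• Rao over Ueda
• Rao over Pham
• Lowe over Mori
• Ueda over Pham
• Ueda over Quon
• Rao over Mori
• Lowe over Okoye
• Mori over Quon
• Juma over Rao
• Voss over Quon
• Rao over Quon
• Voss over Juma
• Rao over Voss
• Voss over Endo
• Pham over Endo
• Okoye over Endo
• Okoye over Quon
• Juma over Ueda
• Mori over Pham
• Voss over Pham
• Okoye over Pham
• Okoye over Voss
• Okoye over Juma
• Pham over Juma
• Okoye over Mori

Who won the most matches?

Lowe

Win totals: Mori 4, Ueda 7, Lowe 8, Juma 2, Rao 5, Okoye 7, Pham 2, Endo 3, Voss 5, Quon 2.
Lowe leads with 8 wins (next highest: 7).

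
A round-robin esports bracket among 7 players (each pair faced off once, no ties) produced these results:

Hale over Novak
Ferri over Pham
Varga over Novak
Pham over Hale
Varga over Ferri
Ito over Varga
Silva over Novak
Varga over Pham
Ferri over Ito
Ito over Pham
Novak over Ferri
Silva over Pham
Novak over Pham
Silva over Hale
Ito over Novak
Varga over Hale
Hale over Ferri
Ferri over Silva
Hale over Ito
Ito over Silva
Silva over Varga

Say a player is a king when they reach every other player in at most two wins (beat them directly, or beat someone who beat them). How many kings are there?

5

Ferri reaches everyone (king).
Novak cannot reach Varga in two steps.
Hale reaches everyone (king).
Ito reaches everyone (king).
Pham cannot reach Silva, Varga in two steps.
Silva reaches everyone (king).
Varga reaches everyone (king).
Kings: Ferri, Hale, Ito, Silva, Varga — 5.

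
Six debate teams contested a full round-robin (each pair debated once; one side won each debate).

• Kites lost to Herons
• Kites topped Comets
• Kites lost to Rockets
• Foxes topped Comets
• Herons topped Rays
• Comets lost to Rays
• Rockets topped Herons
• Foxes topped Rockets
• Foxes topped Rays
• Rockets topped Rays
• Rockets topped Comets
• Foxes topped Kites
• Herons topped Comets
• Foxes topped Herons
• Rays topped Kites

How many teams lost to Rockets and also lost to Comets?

Rockets beat: Comets, Herons, Kites, Rays.
Comets beat: no one.
No one was beaten by both.

0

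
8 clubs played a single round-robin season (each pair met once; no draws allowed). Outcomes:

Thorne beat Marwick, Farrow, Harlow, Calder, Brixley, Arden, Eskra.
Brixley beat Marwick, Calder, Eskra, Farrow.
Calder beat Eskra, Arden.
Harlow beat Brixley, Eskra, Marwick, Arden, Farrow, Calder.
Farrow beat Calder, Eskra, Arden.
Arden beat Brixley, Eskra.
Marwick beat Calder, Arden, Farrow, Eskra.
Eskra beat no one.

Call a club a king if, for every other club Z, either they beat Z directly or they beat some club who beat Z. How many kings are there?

1

Arden cannot reach Thorne, Harlow in two steps.
Brixley cannot reach Thorne, Harlow in two steps.
Eskra cannot reach Arden, Brixley, Thorne, Farrow, Marwick, Harlow, Calder in two steps.
Thorne reaches everyone (king).
Farrow cannot reach Thorne, Marwick, Harlow in two steps.
Marwick cannot reach Thorne, Harlow in two steps.
Harlow cannot reach Thorne in two steps.
Calder cannot reach Thorne, Farrow, Marwick, Harlow in two steps.
Kings: Thorne — 1.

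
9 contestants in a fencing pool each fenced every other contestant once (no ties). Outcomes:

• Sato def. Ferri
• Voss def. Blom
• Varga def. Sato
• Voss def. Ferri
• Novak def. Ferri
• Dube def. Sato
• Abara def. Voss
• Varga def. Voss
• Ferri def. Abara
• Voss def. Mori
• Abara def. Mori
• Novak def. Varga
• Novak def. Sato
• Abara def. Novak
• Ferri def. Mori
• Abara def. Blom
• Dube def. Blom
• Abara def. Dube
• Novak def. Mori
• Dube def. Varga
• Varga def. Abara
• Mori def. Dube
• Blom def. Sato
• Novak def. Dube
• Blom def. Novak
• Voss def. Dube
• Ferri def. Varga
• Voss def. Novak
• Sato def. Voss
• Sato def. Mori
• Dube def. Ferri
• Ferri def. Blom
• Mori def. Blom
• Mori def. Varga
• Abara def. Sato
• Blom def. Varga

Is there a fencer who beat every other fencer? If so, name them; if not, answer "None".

None

Highest win total is Abara with 6 (out of 8 possible).
Abara lost to Varga, Ferri, so no fencer went undefeated.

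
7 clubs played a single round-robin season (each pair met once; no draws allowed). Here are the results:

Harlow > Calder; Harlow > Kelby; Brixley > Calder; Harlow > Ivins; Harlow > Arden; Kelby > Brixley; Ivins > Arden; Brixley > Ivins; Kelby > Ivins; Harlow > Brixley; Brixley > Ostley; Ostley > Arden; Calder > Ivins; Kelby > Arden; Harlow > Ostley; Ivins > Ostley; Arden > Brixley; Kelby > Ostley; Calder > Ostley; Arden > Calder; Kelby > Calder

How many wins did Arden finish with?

2

Arden's results: beat Brixley, Calder; lost to Harlow, Kelby, Ostley, Ivins.
That is 2 wins.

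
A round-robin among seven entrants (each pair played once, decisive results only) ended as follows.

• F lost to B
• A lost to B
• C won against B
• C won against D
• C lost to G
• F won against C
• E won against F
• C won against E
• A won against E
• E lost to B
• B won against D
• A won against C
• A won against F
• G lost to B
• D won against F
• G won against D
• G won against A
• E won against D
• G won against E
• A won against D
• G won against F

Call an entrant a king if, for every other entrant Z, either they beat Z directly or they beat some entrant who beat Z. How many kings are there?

A cannot reach G in two steps.
B reaches everyone (king).
C reaches everyone (king).
D cannot reach A, B, E, G in two steps.
E cannot reach A, B, G in two steps.
F cannot reach A, G in two steps.
G reaches everyone (king).
Kings: B, C, G — 3.

3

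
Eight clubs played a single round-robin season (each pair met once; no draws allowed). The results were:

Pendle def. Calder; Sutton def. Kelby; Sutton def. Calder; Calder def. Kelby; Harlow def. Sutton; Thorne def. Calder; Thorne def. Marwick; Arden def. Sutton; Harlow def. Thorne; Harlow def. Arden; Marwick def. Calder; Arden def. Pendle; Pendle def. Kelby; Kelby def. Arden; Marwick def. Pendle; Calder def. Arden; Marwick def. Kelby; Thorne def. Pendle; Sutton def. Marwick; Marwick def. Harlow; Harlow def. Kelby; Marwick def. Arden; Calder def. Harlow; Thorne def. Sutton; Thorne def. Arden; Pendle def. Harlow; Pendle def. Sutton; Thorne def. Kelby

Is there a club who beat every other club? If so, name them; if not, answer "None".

Highest win total is Thorne with 6 (out of 7 possible).
Thorne lost to Harlow, so no club went undefeated.

None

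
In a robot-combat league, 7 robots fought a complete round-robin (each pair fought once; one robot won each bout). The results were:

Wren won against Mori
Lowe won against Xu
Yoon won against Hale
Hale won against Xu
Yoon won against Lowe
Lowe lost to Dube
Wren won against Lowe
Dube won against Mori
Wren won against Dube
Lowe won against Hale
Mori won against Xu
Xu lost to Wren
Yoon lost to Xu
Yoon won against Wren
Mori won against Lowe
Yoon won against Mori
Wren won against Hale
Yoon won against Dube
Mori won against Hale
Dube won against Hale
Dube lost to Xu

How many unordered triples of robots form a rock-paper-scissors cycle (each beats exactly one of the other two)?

7

Win totals: Hale 1, Mori 3, Xu 2, Dube 3, Yoon 5, Wren 5, Lowe 2.
A robot with w wins dominates both others in C(w,2) triples; summing gives 0 + 3 + 1 + 3 + 10 + 10 + 1 = 28 transitive triples.
Total triples C(7,3) = 35, so cyclic triples = 35 − 28 = 7.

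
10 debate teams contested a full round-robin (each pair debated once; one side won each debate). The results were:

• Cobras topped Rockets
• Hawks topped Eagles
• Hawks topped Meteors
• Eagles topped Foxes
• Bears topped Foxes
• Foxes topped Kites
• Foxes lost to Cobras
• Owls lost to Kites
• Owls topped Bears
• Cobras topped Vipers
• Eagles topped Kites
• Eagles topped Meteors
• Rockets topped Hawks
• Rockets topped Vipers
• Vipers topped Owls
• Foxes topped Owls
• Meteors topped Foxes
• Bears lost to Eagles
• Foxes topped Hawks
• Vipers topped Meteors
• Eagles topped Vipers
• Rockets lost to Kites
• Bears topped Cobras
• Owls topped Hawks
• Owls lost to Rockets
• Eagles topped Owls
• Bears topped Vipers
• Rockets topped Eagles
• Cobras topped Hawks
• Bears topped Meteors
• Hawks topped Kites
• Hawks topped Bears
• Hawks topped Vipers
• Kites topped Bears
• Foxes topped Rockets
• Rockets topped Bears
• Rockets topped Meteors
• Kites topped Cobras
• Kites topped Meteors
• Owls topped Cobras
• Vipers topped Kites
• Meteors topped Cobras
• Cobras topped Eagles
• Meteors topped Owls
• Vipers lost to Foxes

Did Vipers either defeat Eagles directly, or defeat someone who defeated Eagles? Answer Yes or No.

Vipers did not beat Eagles directly.
Vipers beat Meteors, Owls, Kites, but each of them lost to Eagles. No two-step path.

No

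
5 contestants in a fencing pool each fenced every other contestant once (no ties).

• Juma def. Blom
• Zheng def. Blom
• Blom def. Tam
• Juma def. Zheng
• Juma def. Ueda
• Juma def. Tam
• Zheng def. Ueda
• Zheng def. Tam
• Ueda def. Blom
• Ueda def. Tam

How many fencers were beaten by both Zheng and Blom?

Zheng beat: Blom, Ueda, Tam.
Blom beat: Tam.
Both beat: Tam — 1.

1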